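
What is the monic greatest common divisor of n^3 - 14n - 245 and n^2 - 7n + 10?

Euclidean algorithm in ℚ[n]:
  n^3 - 14n - 245 = (n + 7)(n^2 - 7n + 10) + (25n - 315)
  n^2 - 7n + 10 = ((1/25)n + 28/125)(25n - 315) + (2014/25)
  25n - 315 = ((625/2014)n - 7875/2014)(2014/25) + (0)
The last nonzero remainder is the constant 2014/25, so the polynomials are coprime and gcd = 1.

1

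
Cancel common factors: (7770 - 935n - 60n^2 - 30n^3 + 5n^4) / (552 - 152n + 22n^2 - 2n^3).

(1295 + 60n - 5n^3)/(92 - 10n + 2n^2)

By polynomial division,
  5n^4 - 30n^3 - 60n^2 - 935n + 7770 = (-(5/2)n - 25/2)(-2n^3 + 22n^2 - 152n + 552) + (-165n^2 - 1455n + 14670)
  -2n^3 + 22n^2 - 152n + 552 = ((2/165)n - 436/1815)(-165n^2 - 1455n + 14670) + (-(82200/121)n + 493200/121)
  -165n^2 - 1455n + 14670 = ((1331/5480)n + 19723/5480)(-(82200/121)n + 493200/121) + (0)
Last nonzero remainder: -(82200/121)n + 493200/121. Dividing through by -82200/121 gives the monic gcd n - 6.
Cancel n - 6 from numerator and denominator to get the reduced form.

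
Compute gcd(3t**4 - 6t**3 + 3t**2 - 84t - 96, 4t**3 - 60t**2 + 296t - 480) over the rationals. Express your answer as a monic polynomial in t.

Apply the Euclidean algorithm:
  3t**4 - 6t**3 + 3t**2 - 84t - 96 = ((3/4)t + 39/4)(4t**3 - 60t**2 + 296t - 480) + (366t**2 - 2610t + 4584)
  4t**3 - 60t**2 + 296t - 480 = ((2/183)t - 320/3721)(366t**2 - 2610t + 4584) + ((79800/3721)t - 319200/3721)
  366t**2 - 2610t + 4584 = ((226981/13300)t - 710711/13300)((79800/3721)t - 319200/3721) + (0)
Last nonzero remainder: (79800/3721)t - 319200/3721. Dividing through by 79800/3721 gives the monic gcd t - 4.

t - 4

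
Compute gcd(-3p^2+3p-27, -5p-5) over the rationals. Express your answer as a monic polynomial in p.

1

Apply the Euclidean algorithm:
  -3p^2+3p-27 = ((3/5)p-6/5)(-5p-5) + (-33)
  -5p-5 = ((5/33)p+5/33)(-33) + (0)
The last nonzero remainder is the constant -33, so the polynomials are coprime and gcd = 1.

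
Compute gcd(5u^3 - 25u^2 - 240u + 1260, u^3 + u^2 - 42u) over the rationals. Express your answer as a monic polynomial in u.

Repeated division with remainder:
  5u^3 - 25u^2 - 240u + 1260 = (5)(u^3 + u^2 - 42u) + (-30u^2 - 30u + 1260)
  u^3 + u^2 - 42u = (-(1/30)u)(-30u^2 - 30u + 1260) + (0)
Last nonzero remainder: -30u^2 - 30u + 1260. Dividing through by -30 gives the monic gcd u^2 + u - 42.

u^2 + u - 42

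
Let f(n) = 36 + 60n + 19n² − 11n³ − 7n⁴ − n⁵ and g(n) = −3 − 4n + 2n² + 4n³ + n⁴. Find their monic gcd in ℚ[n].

3 + 4n + n²

Apply the Euclidean algorithm:
  −n⁵ − 7n⁴ − 11n³ + 19n² + 60n + 36 = (−n − 3)(n⁴ + 4n³ + 2n² − 4n − 3) + (3n³ + 21n² + 45n + 27)
  n⁴ + 4n³ + 2n² − 4n − 3 = ((1/3)n − 1)(3n³ + 21n² + 45n + 27) + (8n² + 32n + 24)
  3n³ + 21n² + 45n + 27 = ((3/8)n + 9/8)(8n² + 32n + 24) + (0)
Last nonzero remainder: 8n² + 32n + 24. Dividing through by 8 gives the monic gcd n² + 4n + 3.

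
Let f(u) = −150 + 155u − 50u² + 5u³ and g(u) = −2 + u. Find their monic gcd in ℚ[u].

−2 + u

By polynomial division,
  5u³ − 50u² + 155u − 150 = (5u² − 40u + 75)(u − 2) + (0)
The last nonzero remainder u − 2 is already monic.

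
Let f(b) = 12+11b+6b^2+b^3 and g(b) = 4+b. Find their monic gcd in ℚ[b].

4+b

Euclidean algorithm in ℚ[b]:
  b^3+6b^2+11b+12 = (b^2+2b+3)(b+4) + (0)
The last nonzero remainder b+4 is already monic.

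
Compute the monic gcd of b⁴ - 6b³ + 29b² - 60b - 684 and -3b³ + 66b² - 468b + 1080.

b - 6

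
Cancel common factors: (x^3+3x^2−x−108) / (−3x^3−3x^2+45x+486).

Euclidean algorithm in ℚ[x]:
  x^3+3x^2−x−108 = (−1/3)(−3x^3−3x^2+45x+486) + (2x^2+14x+54)
  −3x^3−3x^2+45x+486 = (−(3/2)x+9)(2x^2+14x+54) + (0)
Last nonzero remainder: 2x^2+14x+54. Dividing through by 2 gives the monic gcd x^2+7x+27.
Cancel x^2+7x+27 from numerator and denominator to get the reduced form.

(−x+4)/(3x−18)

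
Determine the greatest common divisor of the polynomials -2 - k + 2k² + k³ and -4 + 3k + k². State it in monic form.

-1 + k

Apply the Euclidean algorithm:
  k³ + 2k² - k - 2 = (k - 1)(k² + 3k - 4) + (6k - 6)
  k² + 3k - 4 = ((1/6)k + 2/3)(6k - 6) + (0)
Last nonzero remainder: 6k - 6. Dividing through by 6 gives the monic gcd k - 1.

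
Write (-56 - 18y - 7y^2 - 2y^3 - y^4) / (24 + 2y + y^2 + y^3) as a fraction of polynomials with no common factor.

(-7 - 4y - y^2)/(3 + y)

Euclidean algorithm in ℚ[y]:
  -y^4 - 2y^3 - 7y^2 - 18y - 56 = (-y - 1)(y^3 + y^2 + 2y + 24) + (-4y^2 + 8y - 32)
  y^3 + y^2 + 2y + 24 = (-(1/4)y - 3/4)(-4y^2 + 8y - 32) + (0)
Last nonzero remainder: -4y^2 + 8y - 32. Dividing through by -4 gives the monic gcd y^2 - 2y + 8.
Cancel y^2 - 2y + 8 from numerator and denominator to get the reduced form.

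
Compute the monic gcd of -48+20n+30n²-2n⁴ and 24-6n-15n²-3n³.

-2+n+n²

Euclidean algorithm in ℚ[n]:
  -2n⁴+30n²+20n-48 = ((2/3)n-10/3)(-3n³-15n²-6n+24) + (-16n²-16n+32)
  -3n³-15n²-6n+24 = ((3/16)n+3/4)(-16n²-16n+32) + (0)
Last nonzero remainder: -16n²-16n+32. Dividing through by -16 gives the monic gcd n²+n-2.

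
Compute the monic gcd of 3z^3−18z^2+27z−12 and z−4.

z−4

Euclidean algorithm in ℚ[z]:
  3z^3−18z^2+27z−12 = (3z^2−6z+3)(z−4) + (0)
The last nonzero remainder z−4 is already monic.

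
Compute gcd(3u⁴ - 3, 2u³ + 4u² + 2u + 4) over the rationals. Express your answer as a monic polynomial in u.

u² + 1

By polynomial division,
  3u⁴ - 3 = ((3/2)u - 3)(2u³ + 4u² + 2u + 4) + (9u² + 9)
  2u³ + 4u² + 2u + 4 = ((2/9)u + 4/9)(9u² + 9) + (0)
Last nonzero remainder: 9u² + 9. Dividing through by 9 gives the monic gcd u² + 1.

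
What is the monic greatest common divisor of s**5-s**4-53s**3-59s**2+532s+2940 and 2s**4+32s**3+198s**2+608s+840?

Apply the Euclidean algorithm:
  s**5-s**4-53s**3-59s**2+532s+2940 = ((1/2)s-17/2)(2s**4+32s**3+198s**2+608s+840) + (120s**3+1320s**2+5280s+10080)
  2s**4+32s**3+198s**2+608s+840 = ((1/60)s+1/12)(120s**3+1320s**2+5280s+10080) + (0)
Last nonzero remainder: 120s**3+1320s**2+5280s+10080. Dividing through by 120 gives the monic gcd s**3+11s**2+44s+84.

s**3+11s**2+44s+84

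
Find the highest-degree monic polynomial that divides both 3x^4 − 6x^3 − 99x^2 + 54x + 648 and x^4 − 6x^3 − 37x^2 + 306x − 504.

Apply the Euclidean algorithm:
  3x^4 − 6x^3 − 99x^2 + 54x + 648 = (3)(x^4 − 6x^3 − 37x^2 + 306x − 504) + (12x^3 + 12x^2 − 864x + 2160)
  x^4 − 6x^3 − 37x^2 + 306x − 504 = ((1/12)x − 7/12)(12x^3 + 12x^2 − 864x + 2160) + (42x^2 − 378x + 756)
  12x^3 + 12x^2 − 864x + 2160 = ((2/7)x + 20/7)(42x^2 − 378x + 756) + (0)
Last nonzero remainder: 42x^2 − 378x + 756. Dividing through by 42 gives the monic gcd x^2 − 9x + 18.

x^2 − 9x + 18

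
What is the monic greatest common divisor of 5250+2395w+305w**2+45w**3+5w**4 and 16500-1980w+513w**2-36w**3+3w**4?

By polynomial division,
  5w**4+45w**3+305w**2+2395w+5250 = (5/3)(3w**4-36w**3+513w**2-1980w+16500) + (105w**3-550w**2+5695w-22250)
  3w**4-36w**3+513w**2-1980w+16500 = ((1/35)w-142/735)(105w**3-550w**2+5695w-22250) + ((35872/147)w**2-(35872/147)w+1793600/147)
  105w**3-550w**2+5695w-22250 = ((15435/35872)w-65415/35872)((35872/147)w**2-(35872/147)w+1793600/147) + (0)
Last nonzero remainder: (35872/147)w**2-(35872/147)w+1793600/147. Dividing through by 35872/147 gives the monic gcd w**2-w+50.

50-w+w**2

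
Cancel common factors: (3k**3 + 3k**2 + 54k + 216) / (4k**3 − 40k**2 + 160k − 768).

Repeated division with remainder:
  3k**3 + 3k**2 + 54k + 216 = (3/4)(4k**3 − 40k**2 + 160k − 768) + (33k**2 − 66k + 792)
  4k**3 − 40k**2 + 160k − 768 = ((4/33)k − 32/33)(33k**2 − 66k + 792) + (0)
Last nonzero remainder: 33k**2 − 66k + 792. Dividing through by 33 gives the monic gcd k**2 − 2k + 24.
Cancel k**2 − 2k + 24 from numerator and denominator to get the reduced form.

(3k + 9)/(4k − 32)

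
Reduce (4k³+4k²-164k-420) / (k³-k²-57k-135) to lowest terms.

Euclidean algorithm in ℚ[k]:
  4k³+4k²-164k-420 = (4)(k³-k²-57k-135) + (8k²+64k+120)
  k³-k²-57k-135 = ((1/8)k-9/8)(8k²+64k+120) + (0)
Last nonzero remainder: 8k²+64k+120. Dividing through by 8 gives the monic gcd k²+8k+15.
Cancel k²+8k+15 from numerator and denominator to get the reduced form.

(4k-28)/(k-9)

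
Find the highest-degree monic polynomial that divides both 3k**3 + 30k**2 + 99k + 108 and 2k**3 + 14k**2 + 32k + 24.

k + 3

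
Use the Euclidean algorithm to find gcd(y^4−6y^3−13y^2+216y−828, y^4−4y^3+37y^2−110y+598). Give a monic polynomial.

Repeated division with remainder:
  y^4−6y^3−13y^2+216y−828 = (y^4−4y^3+37y^2−110y+598) + (−2y^3−50y^2+326y−1426)
  y^4−4y^3+37y^2−110y+598 = (−(1/2)y+29/2)(−2y^3−50y^2+326y−1426) + (925y^2−5550y+21275)
  −2y^3−50y^2+326y−1426 = (−(2/925)y−62/925)(925y^2−5550y+21275) + (0)
Last nonzero remainder: 925y^2−5550y+21275. Dividing through by 925 gives the monic gcd y^2−6y+23.

y^2−6y+23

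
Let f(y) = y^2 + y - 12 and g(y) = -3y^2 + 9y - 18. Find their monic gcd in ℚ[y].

1

Euclidean algorithm in ℚ[y]:
  y^2 + y - 12 = (-1/3)(-3y^2 + 9y - 18) + (4y - 18)
  -3y^2 + 9y - 18 = (-(3/4)y - 9/8)(4y - 18) + (-153/4)
  4y - 18 = (-(16/153)y + 8/17)(-153/4) + (0)
The last nonzero remainder is the constant -153/4, so the polynomials are coprime and gcd = 1.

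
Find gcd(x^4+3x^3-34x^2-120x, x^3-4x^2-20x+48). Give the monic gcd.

x^2-2x-24

By polynomial division,
  x^4+3x^3-34x^2-120x = (x+7)(x^3-4x^2-20x+48) + (14x^2-28x-336)
  x^3-4x^2-20x+48 = ((1/14)x-1/7)(14x^2-28x-336) + (0)
Last nonzero remainder: 14x^2-28x-336. Dividing through by 14 gives the monic gcd x^2-2x-24.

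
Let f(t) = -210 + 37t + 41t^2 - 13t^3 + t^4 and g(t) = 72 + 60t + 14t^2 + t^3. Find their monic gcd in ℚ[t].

2 + t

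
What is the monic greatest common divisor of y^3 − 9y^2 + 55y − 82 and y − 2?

y − 2

Euclidean algorithm in ℚ[y]:
  y^3 − 9y^2 + 55y − 82 = (y^2 − 7y + 41)(y − 2) + (0)
The last nonzero remainder y − 2 is already monic.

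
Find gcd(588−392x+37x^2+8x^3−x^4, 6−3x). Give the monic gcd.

−2+x

By polynomial division,
  −x^4+8x^3+37x^2−392x+588 = ((1/3)x^3−2x^2−(49/3)x+98)(−3x+6) + (0)
Last nonzero remainder: −3x+6. Dividing through by −3 gives the monic gcd x−2.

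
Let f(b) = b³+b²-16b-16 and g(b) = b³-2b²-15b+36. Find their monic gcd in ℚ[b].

Apply the Euclidean algorithm:
  b³+b²-16b-16 = (b³-2b²-15b+36) + (3b²-b-52)
  b³-2b²-15b+36 = ((1/3)b-5/9)(3b²-b-52) + ((16/9)b+64/9)
  3b²-b-52 = ((27/16)b-117/16)((16/9)b+64/9) + (0)
Last nonzero remainder: (16/9)b+64/9. Dividing through by 16/9 gives the monic gcd b+4.

b+4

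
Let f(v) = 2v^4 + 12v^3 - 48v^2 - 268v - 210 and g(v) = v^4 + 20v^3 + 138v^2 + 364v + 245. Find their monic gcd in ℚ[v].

Apply the Euclidean algorithm:
  2v^4 + 12v^3 - 48v^2 - 268v - 210 = (2)(v^4 + 20v^3 + 138v^2 + 364v + 245) + (-28v^3 - 324v^2 - 996v - 700)
  v^4 + 20v^3 + 138v^2 + 364v + 245 = (-(1/28)v - 59/196)(-28v^3 - 324v^2 - 996v - 700) + ((240/49)v^2 + (1920/49)v + 240/7)
  -28v^3 - 324v^2 - 996v - 700 = (-(343/60)v - 245/12)((240/49)v^2 + (1920/49)v + 240/7) + (0)
Last nonzero remainder: (240/49)v^2 + (1920/49)v + 240/7. Dividing through by 240/49 gives the monic gcd v^2 + 8v + 7.

v^2 + 8v + 7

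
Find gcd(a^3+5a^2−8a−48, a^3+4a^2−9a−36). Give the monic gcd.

Apply the Euclidean algorithm:
  a^3+5a^2−8a−48 = (a^3+4a^2−9a−36) + (a^2+a−12)
  a^3+4a^2−9a−36 = (a+3)(a^2+a−12) + (0)
The last nonzero remainder a^2+a−12 is already monic.

a^2+a−12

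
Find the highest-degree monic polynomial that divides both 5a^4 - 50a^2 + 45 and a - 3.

a - 3

By polynomial division,
  5a^4 - 50a^2 + 45 = (5a^3 + 15a^2 - 5a - 15)(a - 3) + (0)
The last nonzero remainder a - 3 is already monic.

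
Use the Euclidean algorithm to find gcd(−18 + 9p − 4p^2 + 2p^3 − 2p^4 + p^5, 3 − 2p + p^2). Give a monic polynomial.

3 − 2p + p^2

Euclidean algorithm in ℚ[p]:
  p^5 − 2p^4 + 2p^3 − 4p^2 + 9p − 18 = (p^3 − p − 6)(p^2 − 2p + 3) + (0)
The last nonzero remainder p^2 − 2p + 3 is already monic.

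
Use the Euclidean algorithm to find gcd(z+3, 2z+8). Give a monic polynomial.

Apply the Euclidean algorithm:
  z+3 = (1/2)(2z+8) + (-1)
  2z+8 = (-2z-8)(-1) + (0)
The last nonzero remainder is the constant -1, so the polynomials are coprime and gcd = 1.

1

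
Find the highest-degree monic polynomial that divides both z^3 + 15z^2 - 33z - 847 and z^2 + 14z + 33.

Repeated division with remainder:
  z^3 + 15z^2 - 33z - 847 = (z + 1)(z^2 + 14z + 33) + (-80z - 880)
  z^2 + 14z + 33 = (-(1/80)z - 3/80)(-80z - 880) + (0)
Last nonzero remainder: -80z - 880. Dividing through by -80 gives the monic gcd z + 11.

z + 11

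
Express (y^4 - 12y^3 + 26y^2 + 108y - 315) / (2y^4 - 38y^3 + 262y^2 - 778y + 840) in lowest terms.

(y + 3)/(2y - 8)

Repeated division with remainder:
  y^4 - 12y^3 + 26y^2 + 108y - 315 = (1/2)(2y^4 - 38y^3 + 262y^2 - 778y + 840) + (7y^3 - 105y^2 + 497y - 735)
  2y^4 - 38y^3 + 262y^2 - 778y + 840 = ((2/7)y - 8/7)(7y^3 - 105y^2 + 497y - 735) + (0)
Last nonzero remainder: 7y^3 - 105y^2 + 497y - 735. Dividing through by 7 gives the monic gcd y^3 - 15y^2 + 71y - 105.
Cancel y^3 - 15y^2 + 71y - 105 from numerator and denominator to get the reduced form.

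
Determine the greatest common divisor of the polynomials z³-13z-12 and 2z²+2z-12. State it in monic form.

z+3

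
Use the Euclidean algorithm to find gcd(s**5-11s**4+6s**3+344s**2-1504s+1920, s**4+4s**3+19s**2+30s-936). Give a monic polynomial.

Apply the Euclidean algorithm:
  s**5-11s**4+6s**3+344s**2-1504s+1920 = (s-15)(s**4+4s**3+19s**2+30s-936) + (47s**3+599s**2-118s-12120)
  s**4+4s**3+19s**2+30s-936 = ((1/47)s-411/2209)(47s**3+599s**2-118s-12120) + ((293706/2209)s**2+(587412/2209)s-7048944/2209)
  47s**3+599s**2-118s-12120 = ((103823/293706)s+1115545/293706)((293706/2209)s**2+(587412/2209)s-7048944/2209) + (0)
Last nonzero remainder: (293706/2209)s**2+(587412/2209)s-7048944/2209. Dividing through by 293706/2209 gives the monic gcd s**2+2s-24.

s**2+2s-24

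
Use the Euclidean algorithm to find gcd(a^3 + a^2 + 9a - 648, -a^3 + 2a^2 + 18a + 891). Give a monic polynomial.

Euclidean algorithm in ℚ[a]:
  a^3 + a^2 + 9a - 648 = (-1)(-a^3 + 2a^2 + 18a + 891) + (3a^2 + 27a + 243)
  -a^3 + 2a^2 + 18a + 891 = (-(1/3)a + 11/3)(3a^2 + 27a + 243) + (0)
Last nonzero remainder: 3a^2 + 27a + 243. Dividing through by 3 gives the monic gcd a^2 + 9a + 81.

a^2 + 9a + 81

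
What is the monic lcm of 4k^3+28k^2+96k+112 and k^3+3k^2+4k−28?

k^4+5k^3+10k^2−20k−56

By polynomial division,
  4k^3+28k^2+96k+112 = (4)(k^3+3k^2+4k−28) + (16k^2+80k+224)
  k^3+3k^2+4k−28 = ((1/16)k−1/8)(16k^2+80k+224) + (0)
Last nonzero remainder: 16k^2+80k+224. Dividing through by 16 gives the monic gcd k^2+5k+14.
Then lcm(f, g) = f·g / gcd(f, g); expanding and making the result monic gives the answer.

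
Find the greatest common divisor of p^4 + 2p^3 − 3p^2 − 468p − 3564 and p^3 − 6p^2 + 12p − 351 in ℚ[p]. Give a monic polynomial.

p − 9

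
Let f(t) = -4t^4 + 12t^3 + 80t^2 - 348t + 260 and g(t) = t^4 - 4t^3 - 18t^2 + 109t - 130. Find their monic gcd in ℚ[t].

t^3 - 2t^2 - 22t + 65

Repeated division with remainder:
  -4t^4 + 12t^3 + 80t^2 - 348t + 260 = (-4)(t^4 - 4t^3 - 18t^2 + 109t - 130) + (-4t^3 + 8t^2 + 88t - 260)
  t^4 - 4t^3 - 18t^2 + 109t - 130 = (-(1/4)t + 1/2)(-4t^3 + 8t^2 + 88t - 260) + (0)
Last nonzero remainder: -4t^3 + 8t^2 + 88t - 260. Dividing through by -4 gives the monic gcd t^3 - 2t^2 - 22t + 65.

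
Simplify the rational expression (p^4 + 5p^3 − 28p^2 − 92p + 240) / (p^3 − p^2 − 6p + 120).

(p^3 − 28p + 48)/(p^2 − 6p + 24)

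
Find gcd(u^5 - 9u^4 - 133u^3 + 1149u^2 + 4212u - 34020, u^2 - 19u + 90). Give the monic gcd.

u^2 - 19u + 90

Euclidean algorithm in ℚ[u]:
  u^5 - 9u^4 - 133u^3 + 1149u^2 + 4212u - 34020 = (u^3 + 10u^2 - 33u - 378)(u^2 - 19u + 90) + (0)
The last nonzero remainder u^2 - 19u + 90 is already monic.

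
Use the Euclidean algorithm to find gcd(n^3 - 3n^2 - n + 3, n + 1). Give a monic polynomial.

Apply the Euclidean algorithm:
  n^3 - 3n^2 - n + 3 = (n^2 - 4n + 3)(n + 1) + (0)
The last nonzero remainder n + 1 is already monic.

n + 1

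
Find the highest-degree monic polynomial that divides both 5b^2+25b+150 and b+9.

1

Euclidean algorithm in ℚ[b]:
  5b^2+25b+150 = (5b-20)(b+9) + (330)
  b+9 = ((1/330)b+3/110)(330) + (0)
The last nonzero remainder is the constant 330, so the polynomials are coprime and gcd = 1.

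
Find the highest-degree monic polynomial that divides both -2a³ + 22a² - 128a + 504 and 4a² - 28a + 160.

1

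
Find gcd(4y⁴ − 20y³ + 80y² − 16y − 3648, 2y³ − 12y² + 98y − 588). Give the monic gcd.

y − 6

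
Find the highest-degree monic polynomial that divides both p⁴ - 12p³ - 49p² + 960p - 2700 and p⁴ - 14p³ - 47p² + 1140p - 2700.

p² - p - 90

Euclidean algorithm in ℚ[p]:
  p⁴ - 12p³ - 49p² + 960p - 2700 = (p⁴ - 14p³ - 47p² + 1140p - 2700) + (2p³ - 2p² - 180p)
  p⁴ - 14p³ - 47p² + 1140p - 2700 = ((1/2)p - 13/2)(2p³ - 2p² - 180p) + (30p² - 30p - 2700)
  2p³ - 2p² - 180p = ((1/15)p)(30p² - 30p - 2700) + (0)
Last nonzero remainder: 30p² - 30p - 2700. Dividing through by 30 gives the monic gcd p² - p - 90.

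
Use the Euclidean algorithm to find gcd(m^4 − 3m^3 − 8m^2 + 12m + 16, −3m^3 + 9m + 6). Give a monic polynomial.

m^2 − m − 2

Euclidean algorithm in ℚ[m]:
  m^4 − 3m^3 − 8m^2 + 12m + 16 = (−(1/3)m + 1)(−3m^3 + 9m + 6) + (−5m^2 + 5m + 10)
  −3m^3 + 9m + 6 = ((3/5)m + 3/5)(−5m^2 + 5m + 10) + (0)
Last nonzero remainder: −5m^2 + 5m + 10. Dividing through by −5 gives the monic gcd m^2 − m − 2.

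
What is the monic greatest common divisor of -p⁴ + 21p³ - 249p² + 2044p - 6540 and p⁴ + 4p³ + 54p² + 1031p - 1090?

By polynomial division,
  -p⁴ + 21p³ - 249p² + 2044p - 6540 = (-1)(p⁴ + 4p³ + 54p² + 1031p - 1090) + (25p³ - 195p² + 3075p - 7630)
  p⁴ + 4p³ + 54p² + 1031p - 1090 = ((1/25)p + 59/125)(25p³ - 195p² + 3075p - 7630) + ((576/25)p² - (576/5)p + 62784/25)
  25p³ - 195p² + 3075p - 7630 = ((625/576)p - 875/288)((576/25)p² - (576/5)p + 62784/25) + (0)
Last nonzero remainder: (576/25)p² - (576/5)p + 62784/25. Dividing through by 576/25 gives the monic gcd p² - 5p + 109.

p² - 5p + 109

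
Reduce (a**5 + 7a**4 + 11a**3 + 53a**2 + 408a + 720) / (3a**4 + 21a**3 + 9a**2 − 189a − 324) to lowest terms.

Apply the Euclidean algorithm:
  a**5 + 7a**4 + 11a**3 + 53a**2 + 408a + 720 = ((1/3)a)(3a**4 + 21a**3 + 9a**2 − 189a − 324) + (8a**3 + 116a**2 + 516a + 720)
  3a**4 + 21a**3 + 9a**2 − 189a − 324 = ((3/8)a − 45/16)(8a**3 + 116a**2 + 516a + 720) + ((567/4)a**2 + (3969/4)a + 1701)
  8a**3 + 116a**2 + 516a + 720 = ((32/567)a + 80/189)((567/4)a**2 + (3969/4)a + 1701) + (0)
Last nonzero remainder: (567/4)a**2 + (3969/4)a + 1701. Dividing through by 567/4 gives the monic gcd a**2 + 7a + 12.
Cancel a**2 + 7a + 12 from numerator and denominator to get the reduced form.

(a**3 − a + 60)/(3a**2 − 27)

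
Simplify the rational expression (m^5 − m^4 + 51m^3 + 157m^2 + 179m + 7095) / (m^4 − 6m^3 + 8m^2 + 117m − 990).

Repeated division with remainder:
  m^5 − m^4 + 51m^3 + 157m^2 + 179m + 7095 = (m + 5)(m^4 − 6m^3 + 8m^2 + 117m − 990) + (73m^3 + 584m + 12045)
  m^4 − 6m^3 + 8m^2 + 117m − 990 = ((1/73)m − 6/73)(73m^3 + 584m + 12045) + (0)
Last nonzero remainder: 73m^3 + 584m + 12045. Dividing through by 73 gives the monic gcd m^3 + 8m + 165.
Cancel m^3 + 8m + 165 from numerator and denominator to get the reduced form.

(m^2 − m + 43)/(m − 6)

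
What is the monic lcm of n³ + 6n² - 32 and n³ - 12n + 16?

Repeated division with remainder:
  n³ + 6n² - 32 = (n³ - 12n + 16) + (6n² + 12n - 48)
  n³ - 12n + 16 = ((1/6)n - 1/3)(6n² + 12n - 48) + (0)
Last nonzero remainder: 6n² + 12n - 48. Dividing through by 6 gives the monic gcd n² + 2n - 8.
Then lcm(f, g) = f·g / gcd(f, g); expanding and making the result monic gives the answer.

n⁴ + 4n³ - 12n² - 32n + 64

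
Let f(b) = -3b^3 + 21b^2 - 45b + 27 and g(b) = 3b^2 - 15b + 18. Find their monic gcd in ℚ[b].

b - 3

By polynomial division,
  -3b^3 + 21b^2 - 45b + 27 = (-b + 2)(3b^2 - 15b + 18) + (3b - 9)
  3b^2 - 15b + 18 = (b - 2)(3b - 9) + (0)
Last nonzero remainder: 3b - 9. Dividing through by 3 gives the monic gcd b - 3.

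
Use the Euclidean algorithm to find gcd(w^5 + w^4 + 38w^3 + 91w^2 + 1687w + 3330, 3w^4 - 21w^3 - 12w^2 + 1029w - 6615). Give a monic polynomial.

w^2 - 7w + 45

Repeated division with remainder:
  w^5 + w^4 + 38w^3 + 91w^2 + 1687w + 3330 = ((1/3)w + 8/3)(3w^4 - 21w^3 - 12w^2 + 1029w - 6615) + (98w^3 - 220w^2 + 1148w + 20970)
  3w^4 - 21w^3 - 12w^2 + 1029w - 6615 = ((3/98)w - 699/4802)(98w^3 - 220w^2 + 1148w + 20970) + (-(190080/2401)w^2 + (190080/343)w - 8553600/2401)
  98w^3 - 220w^2 + 1148w + 20970 = (-(117649/95040)w - 559433/95040)(-(190080/2401)w^2 + (190080/343)w - 8553600/2401) + (0)
Last nonzero remainder: -(190080/2401)w^2 + (190080/343)w - 8553600/2401. Dividing through by -190080/2401 gives the monic gcd w^2 - 7w + 45.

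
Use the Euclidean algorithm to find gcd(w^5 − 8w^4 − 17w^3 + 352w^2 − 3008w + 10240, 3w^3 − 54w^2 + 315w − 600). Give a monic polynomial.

w^2 − 13w + 40

Repeated division with remainder:
  w^5 − 8w^4 − 17w^3 + 352w^2 − 3008w + 10240 = ((1/3)w^2 + (10/3)w + 58/3)(3w^3 − 54w^2 + 315w − 600) + (546w^2 − 7098w + 21840)
  3w^3 − 54w^2 + 315w − 600 = ((1/182)w − 5/182)(546w^2 − 7098w + 21840) + (0)
Last nonzero remainder: 546w^2 − 7098w + 21840. Dividing through by 546 gives the monic gcd w^2 − 13w + 40.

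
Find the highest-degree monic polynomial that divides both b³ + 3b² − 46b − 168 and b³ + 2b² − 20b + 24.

Apply the Euclidean algorithm:
  b³ + 3b² − 46b − 168 = (b³ + 2b² − 20b + 24) + (b² − 26b − 192)
  b³ + 2b² − 20b + 24 = (b + 28)(b² − 26b − 192) + (900b + 5400)
  b² − 26b − 192 = ((1/900)b − 8/225)(900b + 5400) + (0)
Last nonzero remainder: 900b + 5400. Dividing through by 900 gives the monic gcd b + 6.

b + 6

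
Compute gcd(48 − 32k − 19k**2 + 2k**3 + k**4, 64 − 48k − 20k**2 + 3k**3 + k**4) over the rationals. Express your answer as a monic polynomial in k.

Apply the Euclidean algorithm:
  k**4 + 2k**3 − 19k**2 − 32k + 48 = (k**4 + 3k**3 − 20k**2 − 48k + 64) + (−k**3 + k**2 + 16k − 16)
  k**4 + 3k**3 − 20k**2 − 48k + 64 = (−k − 4)(−k**3 + k**2 + 16k − 16) + (0)
Last nonzero remainder: −k**3 + k**2 + 16k − 16. Dividing through by −1 gives the monic gcd k**3 − k**2 − 16k + 16.

16 − 16k − k**2 + k**3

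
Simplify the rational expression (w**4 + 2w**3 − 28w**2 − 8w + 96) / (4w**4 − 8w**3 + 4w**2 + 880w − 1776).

Repeated division with remainder:
  w**4 + 2w**3 − 28w**2 − 8w + 96 = (1/4)(4w**4 − 8w**3 + 4w**2 + 880w − 1776) + (4w**3 − 29w**2 − 228w + 540)
  4w**4 − 8w**3 + 4w**2 + 880w − 1776 = (w + 21/4)(4w**3 − 29w**2 − 228w + 540) + ((1537/4)w**2 + 1537w − 4611)
  4w**3 − 29w**2 − 228w + 540 = ((16/1537)w − 180/1537)((1537/4)w**2 + 1537w − 4611) + (0)
Last nonzero remainder: (1537/4)w**2 + 1537w − 4611. Dividing through by 1537/4 gives the monic gcd w**2 + 4w − 12.
Cancel w**2 + 4w − 12 from numerator and denominator to get the reduced form.

(w**2 − 2w − 8)/(4w**2 − 24w + 148)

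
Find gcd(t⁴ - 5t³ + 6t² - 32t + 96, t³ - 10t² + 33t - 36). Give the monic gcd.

t² - 7t + 12

By polynomial division,
  t⁴ - 5t³ + 6t² - 32t + 96 = (t + 5)(t³ - 10t² + 33t - 36) + (23t² - 161t + 276)
  t³ - 10t² + 33t - 36 = ((1/23)t - 3/23)(23t² - 161t + 276) + (0)
Last nonzero remainder: 23t² - 161t + 276. Dividing through by 23 gives the monic gcd t² - 7t + 12.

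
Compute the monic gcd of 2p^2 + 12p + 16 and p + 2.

p + 2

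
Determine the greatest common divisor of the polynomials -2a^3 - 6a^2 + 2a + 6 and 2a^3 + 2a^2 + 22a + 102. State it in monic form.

Euclidean algorithm in ℚ[a]:
  -2a^3 - 6a^2 + 2a + 6 = (-1)(2a^3 + 2a^2 + 22a + 102) + (-4a^2 + 24a + 108)
  2a^3 + 2a^2 + 22a + 102 = (-(1/2)a - 7/2)(-4a^2 + 24a + 108) + (160a + 480)
  -4a^2 + 24a + 108 = (-(1/40)a + 9/40)(160a + 480) + (0)
Last nonzero remainder: 160a + 480. Dividing through by 160 gives the monic gcd a + 3.

a + 3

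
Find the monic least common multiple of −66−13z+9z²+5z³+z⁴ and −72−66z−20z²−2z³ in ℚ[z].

Repeated division with remainder:
  z⁴+5z³+9z²−13z−66 = (−(1/2)z+5/2)(−2z³−20z²−66z−72) + (26z²+116z+114)
  −2z³−20z²−66z−72 = (−(1/13)z−72/169)(26z²+116z+114) + (−(1320/169)z−3960/169)
  26z²+116z+114 = (−(2197/660)z−3211/660)(−(1320/169)z−3960/169) + (0)
Last nonzero remainder: −(1320/169)z−3960/169. Dividing through by −1320/169 gives the monic gcd z+3.
Then lcm(f, g) = f·g / gcd(f, g); expanding and making the result monic gives the answer.

−792−618z−49z²+110z³+56z⁴+12z⁵+z⁶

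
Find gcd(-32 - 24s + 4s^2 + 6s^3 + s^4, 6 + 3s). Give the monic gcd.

2 + s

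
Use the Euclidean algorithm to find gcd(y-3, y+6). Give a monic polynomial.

Euclidean algorithm in ℚ[y]:
  y-3 = (y+6) + (-9)
  y+6 = (-(1/9)y-2/3)(-9) + (0)
The last nonzero remainder is the constant -9, so the polynomials are coprime and gcd = 1.

1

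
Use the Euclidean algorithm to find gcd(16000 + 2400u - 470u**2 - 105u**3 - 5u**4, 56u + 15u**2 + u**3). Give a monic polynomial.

8 + u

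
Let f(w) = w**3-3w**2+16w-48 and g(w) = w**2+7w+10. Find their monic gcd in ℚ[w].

1

By polynomial division,
  w**3-3w**2+16w-48 = (w-10)(w**2+7w+10) + (76w+52)
  w**2+7w+10 = ((1/76)w+30/361)(76w+52) + (2050/361)
  76w+52 = ((13718/1025)w+9386/1025)(2050/361) + (0)
The last nonzero remainder is the constant 2050/361, so the polynomials are coprime and gcd = 1.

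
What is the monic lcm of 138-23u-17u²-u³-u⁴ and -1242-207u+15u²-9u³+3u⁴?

828-276u-79u²+11u³-5u⁴+u⁵

Euclidean algorithm in ℚ[u]:
  -u⁴-u³-17u²-23u+138 = (-1/3)(3u⁴-9u³+15u²-207u-1242) + (-4u³-12u²-92u-276)
  3u⁴-9u³+15u²-207u-1242 = (-(3/4)u+9/2)(-4u³-12u²-92u-276) + (0)
Last nonzero remainder: -4u³-12u²-92u-276. Dividing through by -4 gives the monic gcd u³+3u²+23u+69.
Then lcm(f, g) = f·g / gcd(f, g); expanding and making the result monic gives the answer.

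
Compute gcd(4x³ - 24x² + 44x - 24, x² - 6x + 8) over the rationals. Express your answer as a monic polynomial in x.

x - 2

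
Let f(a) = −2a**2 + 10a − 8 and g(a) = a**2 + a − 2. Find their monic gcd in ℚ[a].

a − 1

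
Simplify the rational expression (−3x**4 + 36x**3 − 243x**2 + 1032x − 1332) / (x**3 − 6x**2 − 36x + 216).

(−3x**3 + 18x**2 − 135x + 222)/(x**2 − 36)

Repeated division with remainder:
  −3x**4 + 36x**3 − 243x**2 + 1032x − 1332 = (−3x + 18)(x**3 − 6x**2 − 36x + 216) + (−243x**2 + 2328x − 5220)
  x**3 − 6x**2 − 36x + 216 = (−(1/243)x − 290/19683)(−243x**2 + 2328x − 5220) + (−(152096/6561)x + 304192/2187)
  −243x**2 + 2328x − 5220 = ((1594323/152096)x − 2854035/76048)(−(152096/6561)x + 304192/2187) + (0)
Last nonzero remainder: −(152096/6561)x + 304192/2187. Dividing through by −152096/6561 gives the monic gcd x − 6.
Cancel x − 6 from numerator and denominator to get the reduced form.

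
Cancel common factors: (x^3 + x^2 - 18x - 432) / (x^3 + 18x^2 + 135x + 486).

(x - 8)/(x + 9)

Repeated division with remainder:
  x^3 + x^2 - 18x - 432 = (x^3 + 18x^2 + 135x + 486) + (-17x^2 - 153x - 918)
  x^3 + 18x^2 + 135x + 486 = (-(1/17)x - 9/17)(-17x^2 - 153x - 918) + (0)
Last nonzero remainder: -17x^2 - 153x - 918. Dividing through by -17 gives the monic gcd x^2 + 9x + 54.
Cancel x^2 + 9x + 54 from numerator and denominator to get the reduced form.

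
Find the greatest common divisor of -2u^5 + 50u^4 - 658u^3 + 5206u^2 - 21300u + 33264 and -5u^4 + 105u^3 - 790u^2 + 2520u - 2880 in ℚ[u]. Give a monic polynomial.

u^2 - 10u + 24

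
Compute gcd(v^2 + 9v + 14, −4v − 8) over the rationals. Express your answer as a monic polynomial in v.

By polynomial division,
  v^2 + 9v + 14 = (−(1/4)v − 7/4)(−4v − 8) + (0)
Last nonzero remainder: −4v − 8. Dividing through by −4 gives the monic gcd v + 2.

v + 2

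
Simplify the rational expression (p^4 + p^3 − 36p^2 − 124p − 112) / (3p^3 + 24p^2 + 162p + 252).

Euclidean algorithm in ℚ[p]:
  p^4 + p^3 − 36p^2 − 124p − 112 = ((1/3)p − 7/3)(3p^3 + 24p^2 + 162p + 252) + (−34p^2 + 170p + 476)
  3p^3 + 24p^2 + 162p + 252 = (−(3/34)p − 39/34)(−34p^2 + 170p + 476) + (399p + 798)
  −34p^2 + 170p + 476 = (−(34/399)p + 34/57)(399p + 798) + (0)
Last nonzero remainder: 399p + 798. Dividing through by 399 gives the monic gcd p + 2.
Cancel p + 2 from numerator and denominator to get the reduced form.

(p^3 − p^2 − 34p − 56)/(3p^2 + 18p + 126)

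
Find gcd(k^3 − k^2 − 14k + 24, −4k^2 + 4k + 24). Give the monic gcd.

k − 3

Euclidean algorithm in ℚ[k]:
  k^3 − k^2 − 14k + 24 = (−(1/4)k)(−4k^2 + 4k + 24) + (−8k + 24)
  −4k^2 + 4k + 24 = ((1/2)k + 1)(−8k + 24) + (0)
Last nonzero remainder: −8k + 24. Dividing through by −8 gives the monic gcd k − 3.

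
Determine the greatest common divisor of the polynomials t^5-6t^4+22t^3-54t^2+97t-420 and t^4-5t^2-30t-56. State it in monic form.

t^3-2t^2-t-28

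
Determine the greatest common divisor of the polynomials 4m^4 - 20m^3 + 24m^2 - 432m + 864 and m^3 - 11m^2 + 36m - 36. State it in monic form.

Euclidean algorithm in ℚ[m]:
  4m^4 - 20m^3 + 24m^2 - 432m + 864 = (4m + 24)(m^3 - 11m^2 + 36m - 36) + (144m^2 - 1152m + 1728)
  m^3 - 11m^2 + 36m - 36 = ((1/144)m - 1/48)(144m^2 - 1152m + 1728) + (0)
Last nonzero remainder: 144m^2 - 1152m + 1728. Dividing through by 144 gives the monic gcd m^2 - 8m + 12.

m^2 - 8m + 12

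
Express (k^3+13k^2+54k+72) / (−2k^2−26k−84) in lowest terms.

By polynomial division,
  k^3+13k^2+54k+72 = (−(1/2)k)(−2k^2−26k−84) + (12k+72)
  −2k^2−26k−84 = (−(1/6)k−7/6)(12k+72) + (0)
Last nonzero remainder: 12k+72. Dividing through by 12 gives the monic gcd k+6.
Cancel k+6 from numerator and denominator to get the reduced form.

(−k^2−7k−12)/(2k+14)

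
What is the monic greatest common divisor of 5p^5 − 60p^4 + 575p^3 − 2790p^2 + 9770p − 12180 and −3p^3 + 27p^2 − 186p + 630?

p^2 − 4p + 42

By polynomial division,
  5p^5 − 60p^4 + 575p^3 − 2790p^2 + 9770p − 12180 = (−(5/3)p^2 + 5p − 130/3)(−3p^3 + 27p^2 − 186p + 630) + (360p^2 − 1440p + 15120)
  −3p^3 + 27p^2 − 186p + 630 = (−(1/120)p + 1/24)(360p^2 − 1440p + 15120) + (0)
Last nonzero remainder: 360p^2 − 1440p + 15120. Dividing through by 360 gives the monic gcd p^2 − 4p + 42.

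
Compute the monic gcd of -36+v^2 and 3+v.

Euclidean algorithm in ℚ[v]:
  v^2-36 = (v-3)(v+3) + (-27)
  v+3 = (-(1/27)v-1/9)(-27) + (0)
The last nonzero remainder is the constant -27, so the polynomials are coprime and gcd = 1.

1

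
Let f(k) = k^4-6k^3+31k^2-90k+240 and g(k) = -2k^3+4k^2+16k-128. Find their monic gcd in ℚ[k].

k^2-6k+16

Euclidean algorithm in ℚ[k]:
  k^4-6k^3+31k^2-90k+240 = (-(1/2)k+2)(-2k^3+4k^2+16k-128) + (31k^2-186k+496)
  -2k^3+4k^2+16k-128 = (-(2/31)k-8/31)(31k^2-186k+496) + (0)
Last nonzero remainder: 31k^2-186k+496. Dividing through by 31 gives the monic gcd k^2-6k+16.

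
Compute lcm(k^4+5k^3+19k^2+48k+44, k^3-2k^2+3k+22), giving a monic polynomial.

Repeated division with remainder:
  k^4+5k^3+19k^2+48k+44 = (k+7)(k^3-2k^2+3k+22) + (30k^2+5k-110)
  k^3-2k^2+3k+22 = ((1/30)k-13/180)(30k^2+5k-110) + ((253/36)k+253/18)
  30k^2+5k-110 = ((1080/253)k-180/23)((253/36)k+253/18) + (0)
Last nonzero remainder: (253/36)k+253/18. Dividing through by 253/36 gives the monic gcd k+2.
Then lcm(f, g) = f·g / gcd(f, g); expanding and making the result monic gives the answer.

k^6+k^5+10k^4+27k^3+61k^2+352k+484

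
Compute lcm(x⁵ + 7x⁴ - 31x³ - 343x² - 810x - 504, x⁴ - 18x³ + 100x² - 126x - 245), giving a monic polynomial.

x⁷ - 5x⁶ - 80x⁵ + 274x⁴ + 2221x³ - 2789x² - 22302x - 17640

Euclidean algorithm in ℚ[x]:
  x⁵ + 7x⁴ - 31x³ - 343x² - 810x - 504 = (x + 25)(x⁴ - 18x³ + 100x² - 126x - 245) + (319x³ - 2717x² + 2585x + 5621)
  x⁴ - 18x³ + 100x² - 126x - 245 = ((1/319)x - 25/841)(319x³ - 2717x² + 2585x + 5621) + ((9360/841)x² - (56160/841)x - 65520/841)
  319x³ - 2717x² + 2585x + 5621 = ((268279/9360)x - 675323/9360)((9360/841)x² - (56160/841)x - 65520/841) + (0)
Last nonzero remainder: (9360/841)x² - (56160/841)x - 65520/841. Dividing through by 9360/841 gives the monic gcd x² - 6x - 7.
Then lcm(f, g) = f·g / gcd(f, g); expanding and making the result monic gives the answer.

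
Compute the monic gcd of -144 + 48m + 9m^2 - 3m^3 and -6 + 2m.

-3 + m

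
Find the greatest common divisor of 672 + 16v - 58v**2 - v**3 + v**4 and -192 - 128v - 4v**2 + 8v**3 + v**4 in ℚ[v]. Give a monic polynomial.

-96 - 16v + 6v**2 + v**3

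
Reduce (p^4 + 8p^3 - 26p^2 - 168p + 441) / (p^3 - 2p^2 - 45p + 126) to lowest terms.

By polynomial division,
  p^4 + 8p^3 - 26p^2 - 168p + 441 = (p + 10)(p^3 - 2p^2 - 45p + 126) + (39p^2 + 156p - 819)
  p^3 - 2p^2 - 45p + 126 = ((1/39)p - 2/13)(39p^2 + 156p - 819) + (0)
Last nonzero remainder: 39p^2 + 156p - 819. Dividing through by 39 gives the monic gcd p^2 + 4p - 21.
Cancel p^2 + 4p - 21 from numerator and denominator to get the reduced form.

(p^2 + 4p - 21)/(p - 6)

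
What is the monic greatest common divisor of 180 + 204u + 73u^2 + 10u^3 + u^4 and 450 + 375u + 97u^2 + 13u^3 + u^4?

90 + 57u + 8u^2 + u^3

Euclidean algorithm in ℚ[u]:
  u^4 + 10u^3 + 73u^2 + 204u + 180 = (u^4 + 13u^3 + 97u^2 + 375u + 450) + (-3u^3 - 24u^2 - 171u - 270)
  u^4 + 13u^3 + 97u^2 + 375u + 450 = (-(1/3)u - 5/3)(-3u^3 - 24u^2 - 171u - 270) + (0)
Last nonzero remainder: -3u^3 - 24u^2 - 171u - 270. Dividing through by -3 gives the monic gcd u^3 + 8u^2 + 57u + 90.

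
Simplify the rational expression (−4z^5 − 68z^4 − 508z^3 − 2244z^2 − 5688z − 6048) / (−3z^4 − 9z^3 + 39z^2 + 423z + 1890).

(4z^3 + 52z^2 + 216z + 288)/(3z^2 − 3z − 90)

Euclidean algorithm in ℚ[z]:
  −4z^5 − 68z^4 − 508z^3 − 2244z^2 − 5688z − 6048 = ((4/3)z + 56/3)(−3z^4 − 9z^3 + 39z^2 + 423z + 1890) + (−392z^3 − 3536z^2 − 16104z − 41328)
  −3z^4 − 9z^3 + 39z^2 + 423z + 1890 = ((3/392)z − 885/19208)(−392z^3 − 3536z^2 − 16104z − 41328) + (−(1620/2401)z^2 − (6480/2401)z − 4860/343)
  −392z^3 − 3536z^2 − 16104z − 41328 = ((235298/405)z + 393764/135)(−(1620/2401)z^2 − (6480/2401)z − 4860/343) + (0)
Last nonzero remainder: −(1620/2401)z^2 − (6480/2401)z − 4860/343. Dividing through by −1620/2401 gives the monic gcd z^2 + 4z + 21.
Cancel z^2 + 4z + 21 from numerator and denominator to get the reduced form.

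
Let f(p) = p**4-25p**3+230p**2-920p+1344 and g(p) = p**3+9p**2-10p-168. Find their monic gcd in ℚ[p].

p-4

Euclidean algorithm in ℚ[p]:
  p**4-25p**3+230p**2-920p+1344 = (p-34)(p**3+9p**2-10p-168) + (546p**2-1092p-4368)
  p**3+9p**2-10p-168 = ((1/546)p+11/546)(546p**2-1092p-4368) + (20p-80)
  546p**2-1092p-4368 = ((273/10)p+273/5)(20p-80) + (0)
Last nonzero remainder: 20p-80. Dividing through by 20 gives the monic gcd p-4.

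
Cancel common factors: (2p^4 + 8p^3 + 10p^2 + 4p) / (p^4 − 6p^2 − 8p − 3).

(2p^2 + 4p)/(p^2 − 2p − 3)

Repeated division with remainder:
  2p^4 + 8p^3 + 10p^2 + 4p = (2)(p^4 − 6p^2 − 8p − 3) + (8p^3 + 22p^2 + 20p + 6)
  p^4 − 6p^2 − 8p − 3 = ((1/8)p − 11/32)(8p^3 + 22p^2 + 20p + 6) + (−(15/16)p^2 − (15/8)p − 15/16)
  8p^3 + 22p^2 + 20p + 6 = (−(128/15)p − 32/5)(−(15/16)p^2 − (15/8)p − 15/16) + (0)
Last nonzero remainder: −(15/16)p^2 − (15/8)p − 15/16. Dividing through by −15/16 gives the monic gcd p^2 + 2p + 1.
Cancel p^2 + 2p + 1 from numerator and denominator to get the reduced form.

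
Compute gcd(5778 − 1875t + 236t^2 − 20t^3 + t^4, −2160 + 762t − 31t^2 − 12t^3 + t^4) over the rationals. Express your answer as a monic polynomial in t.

Euclidean algorithm in ℚ[t]:
  t^4 − 20t^3 + 236t^2 − 1875t + 5778 = (t^4 − 12t^3 − 31t^2 + 762t − 2160) + (−8t^3 + 267t^2 − 2637t + 7938)
  t^4 − 12t^3 − 31t^2 + 762t − 2160 = (−(1/8)t − 171/64)(−8t^3 + 267t^2 − 2637t + 7938) + ((22577/64)t^2 − (338655/64)t + 609579/32)
  −8t^3 + 267t^2 − 2637t + 7938 = (−(512/22577)t + 9408/22577)((22577/64)t^2 − (338655/64)t + 609579/32) + (0)
Last nonzero remainder: (22577/64)t^2 − (338655/64)t + 609579/32. Dividing through by 22577/64 gives the monic gcd t^2 − 15t + 54.

54 − 15t + t^2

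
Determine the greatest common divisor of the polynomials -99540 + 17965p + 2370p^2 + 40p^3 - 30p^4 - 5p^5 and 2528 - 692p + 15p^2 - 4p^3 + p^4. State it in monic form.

-316 + 47p + 4p^2 + p^3

Apply the Euclidean algorithm:
  -5p^5 - 30p^4 + 40p^3 + 2370p^2 + 17965p - 99540 = (-5p - 50)(p^4 - 4p^3 + 15p^2 - 692p + 2528) + (-85p^3 - 340p^2 - 3995p + 26860)
  p^4 - 4p^3 + 15p^2 - 692p + 2528 = (-(1/85)p + 8/85)(-85p^3 - 340p^2 - 3995p + 26860) + (0)
Last nonzero remainder: -85p^3 - 340p^2 - 3995p + 26860. Dividing through by -85 gives the monic gcd p^3 + 4p^2 + 47p - 316.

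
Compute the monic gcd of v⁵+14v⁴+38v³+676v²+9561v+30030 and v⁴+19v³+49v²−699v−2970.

v²+16v+55

Repeated division with remainder:
  v⁵+14v⁴+38v³+676v²+9561v+30030 = (v−5)(v⁴+19v³+49v²−699v−2970) + (84v³+1620v²+9036v+15180)
  v⁴+19v³+49v²−699v−2970 = ((1/84)v−1/294)(84v³+1620v²+9036v+15180) + (−(2600/49)v²−(41600/49)v−143000/49)
  84v³+1620v²+9036v+15180 = (−(1029/650)v−3381/650)(−(2600/49)v²−(41600/49)v−143000/49) + (0)
Last nonzero remainder: −(2600/49)v²−(41600/49)v−143000/49. Dividing through by −2600/49 gives the monic gcd v²+16v+55.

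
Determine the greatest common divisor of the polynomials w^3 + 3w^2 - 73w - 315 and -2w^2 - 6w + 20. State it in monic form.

Euclidean algorithm in ℚ[w]:
  w^3 + 3w^2 - 73w - 315 = (-(1/2)w)(-2w^2 - 6w + 20) + (-63w - 315)
  -2w^2 - 6w + 20 = ((2/63)w - 4/63)(-63w - 315) + (0)
Last nonzero remainder: -63w - 315. Dividing through by -63 gives the monic gcd w + 5.

w + 5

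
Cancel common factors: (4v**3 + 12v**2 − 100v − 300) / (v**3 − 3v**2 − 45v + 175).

Euclidean algorithm in ℚ[v]:
  4v**3 + 12v**2 − 100v − 300 = (4)(v**3 − 3v**2 − 45v + 175) + (24v**2 + 80v − 1000)
  v**3 − 3v**2 − 45v + 175 = ((1/24)v − 19/72)(24v**2 + 80v − 1000) + ((160/9)v − 800/9)
  24v**2 + 80v − 1000 = ((27/20)v + 45/4)((160/9)v − 800/9) + (0)
Last nonzero remainder: (160/9)v − 800/9. Dividing through by 160/9 gives the monic gcd v − 5.
Cancel v − 5 from numerator and denominator to get the reduced form.

(4v**2 + 32v + 60)/(v**2 + 2v − 35)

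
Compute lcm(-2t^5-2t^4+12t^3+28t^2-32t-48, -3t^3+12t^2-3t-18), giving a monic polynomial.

t^6-2t^5-9t^4+4t^3+58t^2-24t-72

Apply the Euclidean algorithm:
  -2t^5-2t^4+12t^3+28t^2-32t-48 = ((2/3)t^2+(10/3)t+26/3)(-3t^3+12t^2-3t-18) + (-54t^2+54t+108)
  -3t^3+12t^2-3t-18 = ((1/18)t-1/6)(-54t^2+54t+108) + (0)
Last nonzero remainder: -54t^2+54t+108. Dividing through by -54 gives the monic gcd t^2-t-2.
Then lcm(f, g) = f·g / gcd(f, g); expanding and making the result monic gives the answer.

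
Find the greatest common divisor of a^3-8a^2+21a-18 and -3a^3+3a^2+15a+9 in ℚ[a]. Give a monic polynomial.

Apply the Euclidean algorithm:
  a^3-8a^2+21a-18 = (-1/3)(-3a^3+3a^2+15a+9) + (-7a^2+26a-15)
  -3a^3+3a^2+15a+9 = ((3/7)a+57/49)(-7a^2+26a-15) + (-(432/49)a+1296/49)
  -7a^2+26a-15 = ((343/432)a-245/432)(-(432/49)a+1296/49) + (0)
Last nonzero remainder: -(432/49)a+1296/49. Dividing through by -432/49 gives the monic gcd a-3.

a-3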